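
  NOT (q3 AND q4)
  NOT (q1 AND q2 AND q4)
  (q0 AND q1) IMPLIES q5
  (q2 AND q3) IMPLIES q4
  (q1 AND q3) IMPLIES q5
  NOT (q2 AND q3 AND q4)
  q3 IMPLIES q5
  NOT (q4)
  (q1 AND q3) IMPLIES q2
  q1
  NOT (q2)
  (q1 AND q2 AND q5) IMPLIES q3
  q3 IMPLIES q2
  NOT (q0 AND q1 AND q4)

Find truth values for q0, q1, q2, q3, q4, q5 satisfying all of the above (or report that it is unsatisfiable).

Unit clause (NOT q4) forces q4 = False.
Unit clause (NOT q2) forces q2 = False.
Unit clause (q1) forces q1 = True.
In (NOT q1 OR q2 OR NOT q3) only NOT q3 is left, so q3 = False.
Set q0 = True.
  then (NOT q0 OR NOT q1 OR q5) forces q5 = True.
All clauses satisfied.

q0 = True, q1 = True, q2 = False, q3 = False, q4 = False, q5 = True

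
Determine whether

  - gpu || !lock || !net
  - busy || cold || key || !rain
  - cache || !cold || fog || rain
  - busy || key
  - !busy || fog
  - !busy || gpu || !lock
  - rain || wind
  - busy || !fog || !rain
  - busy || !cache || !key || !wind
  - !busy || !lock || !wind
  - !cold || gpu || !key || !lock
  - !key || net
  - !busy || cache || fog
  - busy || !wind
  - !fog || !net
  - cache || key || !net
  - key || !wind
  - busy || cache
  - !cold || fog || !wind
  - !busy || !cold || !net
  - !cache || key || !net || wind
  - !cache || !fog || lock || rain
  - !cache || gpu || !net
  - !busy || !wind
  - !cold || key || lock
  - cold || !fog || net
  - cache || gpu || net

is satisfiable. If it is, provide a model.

Set lock = True.
Set fog = True.
  then (!fog || !net) forces net = False.
  then (cold || !fog || net) forces cold = True.
  then (!key || net) forces key = False.
  then (key || !wind) forces wind = False.
  then (busy || key) forces busy = True.
  then (!busy || gpu || !lock) forces gpu = True.
  then (rain || wind) forces rain = True.
Set cache = True.
All clauses satisfied.

lock: True, fog: True, rain: True, key: False, gpu: True, cache: True, busy: True, cold: True, net: False, wind: False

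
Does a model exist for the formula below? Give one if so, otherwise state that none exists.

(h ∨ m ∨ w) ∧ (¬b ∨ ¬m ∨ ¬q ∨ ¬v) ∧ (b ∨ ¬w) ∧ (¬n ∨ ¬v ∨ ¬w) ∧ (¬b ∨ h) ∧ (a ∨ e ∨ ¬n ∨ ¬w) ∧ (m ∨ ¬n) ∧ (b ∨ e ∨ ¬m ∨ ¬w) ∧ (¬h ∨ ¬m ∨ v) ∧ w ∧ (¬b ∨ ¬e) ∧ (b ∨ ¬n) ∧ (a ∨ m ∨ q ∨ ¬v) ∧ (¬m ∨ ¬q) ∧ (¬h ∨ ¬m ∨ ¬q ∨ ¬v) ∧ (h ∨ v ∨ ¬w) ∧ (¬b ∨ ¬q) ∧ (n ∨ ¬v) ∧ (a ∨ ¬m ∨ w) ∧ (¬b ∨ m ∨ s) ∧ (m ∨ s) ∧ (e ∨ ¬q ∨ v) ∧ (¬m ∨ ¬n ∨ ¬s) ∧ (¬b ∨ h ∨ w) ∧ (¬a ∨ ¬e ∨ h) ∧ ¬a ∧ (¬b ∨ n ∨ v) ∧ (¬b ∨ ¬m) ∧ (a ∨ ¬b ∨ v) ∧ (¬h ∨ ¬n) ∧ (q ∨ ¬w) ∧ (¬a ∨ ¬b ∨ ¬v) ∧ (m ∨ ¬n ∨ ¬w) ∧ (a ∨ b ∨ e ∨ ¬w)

Case q = True:
  (w) forces w = True.
  (b ∨ ¬w) forces b = True.
  Clause (¬b ∨ ¬q) is falsified — contradiction.
Case q = False:
  (w) forces w = True.
  Clause (q ∨ ¬w) is falsified — contradiction.
Both cases fail, so the formula is unsatisfiable.

UNSATISFIABLE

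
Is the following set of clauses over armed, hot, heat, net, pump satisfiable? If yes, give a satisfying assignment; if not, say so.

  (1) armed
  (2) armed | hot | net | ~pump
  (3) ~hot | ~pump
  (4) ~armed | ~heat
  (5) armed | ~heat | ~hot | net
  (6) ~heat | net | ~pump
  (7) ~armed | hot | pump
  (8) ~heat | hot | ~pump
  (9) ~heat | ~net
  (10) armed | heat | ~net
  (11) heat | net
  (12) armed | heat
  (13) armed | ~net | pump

Unit clause (armed) forces armed = True.
In (~armed | ~heat) only ~heat is left, so heat = False.
In (heat | net) only net is left, so net = True.
Set hot = True.
  then (~hot | ~pump) forces pump = False.
All clauses satisfied.

armed = True; hot = True; heat = False; net = True; pump = False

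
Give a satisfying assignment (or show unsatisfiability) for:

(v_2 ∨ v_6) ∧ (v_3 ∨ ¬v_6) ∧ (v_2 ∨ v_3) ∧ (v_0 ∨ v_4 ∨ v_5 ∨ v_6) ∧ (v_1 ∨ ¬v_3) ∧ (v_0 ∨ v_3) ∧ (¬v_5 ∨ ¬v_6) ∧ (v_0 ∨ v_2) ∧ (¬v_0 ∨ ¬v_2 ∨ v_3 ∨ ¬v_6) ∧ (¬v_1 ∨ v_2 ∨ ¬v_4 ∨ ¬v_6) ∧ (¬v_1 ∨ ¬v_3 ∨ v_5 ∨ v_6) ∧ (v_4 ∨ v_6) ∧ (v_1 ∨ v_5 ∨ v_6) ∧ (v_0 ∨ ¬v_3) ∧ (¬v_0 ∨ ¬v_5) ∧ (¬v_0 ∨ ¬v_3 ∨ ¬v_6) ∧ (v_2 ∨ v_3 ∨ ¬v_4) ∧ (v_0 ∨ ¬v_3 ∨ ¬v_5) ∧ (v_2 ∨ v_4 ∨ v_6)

Set v_0 = True.
  then (¬v_0 ∨ ¬v_5) forces v_5 = False.
Try v_1 = False:
  (v_1 ∨ ¬v_3) forces v_3 = False.
  (v_3 ∨ ¬v_6) forces v_6 = False.
  clause (v_1 ∨ v_5 ∨ v_6) is falsified — backtrack.
So v_1 = True.
Try v_2 = False:
  (v_2 ∨ v_6) forces v_6 = True.
  (v_3 ∨ ¬v_6) forces v_3 = True.
  clause (¬v_0 ∨ ¬v_3 ∨ ¬v_6) is falsified — backtrack.
So v_2 = True.
Set v_3 = False.
  then (v_3 ∨ ¬v_6) forces v_6 = False.
  then (v_4 ∨ v_6) forces v_4 = True.
All clauses satisfied.

v_0 = True, v_1 = True, v_2 = True, v_3 = False, v_4 = True, v_5 = False, v_6 = False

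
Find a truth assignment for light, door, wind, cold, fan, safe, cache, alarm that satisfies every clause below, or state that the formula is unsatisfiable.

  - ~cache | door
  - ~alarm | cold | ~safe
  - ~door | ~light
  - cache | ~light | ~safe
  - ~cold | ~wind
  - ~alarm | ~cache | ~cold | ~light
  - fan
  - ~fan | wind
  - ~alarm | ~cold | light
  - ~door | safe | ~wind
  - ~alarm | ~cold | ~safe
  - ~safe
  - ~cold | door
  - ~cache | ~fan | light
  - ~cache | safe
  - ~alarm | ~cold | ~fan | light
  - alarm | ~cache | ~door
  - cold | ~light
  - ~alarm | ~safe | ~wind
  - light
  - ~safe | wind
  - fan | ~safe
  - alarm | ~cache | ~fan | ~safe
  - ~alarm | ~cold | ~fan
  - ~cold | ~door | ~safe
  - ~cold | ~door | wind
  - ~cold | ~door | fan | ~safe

Case light = True:
  (~door | ~light) forces door = False.
  (~cache | door) forces cache = False.
  (cache | ~light | ~safe) forces safe = False.
  (fan) forces fan = True.
  (~fan | wind) forces wind = True.
  (~cold | ~wind) forces cold = False.
  Clause (cold | ~light) is falsified — contradiction.
Case light = False:
  Clause (light) is falsified — contradiction.
Both cases fail, so the formula is unsatisfiable.

Unsatisfiable — no assignment works.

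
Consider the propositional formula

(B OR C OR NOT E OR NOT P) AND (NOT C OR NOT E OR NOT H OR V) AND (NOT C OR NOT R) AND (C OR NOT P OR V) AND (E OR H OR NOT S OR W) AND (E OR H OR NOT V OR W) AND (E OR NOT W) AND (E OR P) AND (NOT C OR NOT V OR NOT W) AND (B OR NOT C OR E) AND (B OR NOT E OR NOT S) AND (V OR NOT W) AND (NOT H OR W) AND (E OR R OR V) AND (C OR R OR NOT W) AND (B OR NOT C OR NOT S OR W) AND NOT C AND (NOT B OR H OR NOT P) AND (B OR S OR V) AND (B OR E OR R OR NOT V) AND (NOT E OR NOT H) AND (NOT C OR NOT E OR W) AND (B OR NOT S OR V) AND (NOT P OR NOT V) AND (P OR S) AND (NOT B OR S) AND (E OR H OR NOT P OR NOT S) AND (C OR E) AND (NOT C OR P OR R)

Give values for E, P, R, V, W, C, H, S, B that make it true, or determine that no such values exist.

Unit clause (NOT C) forces C = False.
In (C OR E) only E is left, so E = True.
In (NOT E OR NOT H) only NOT H is left, so H = False.
Try P = True:
  (B OR C OR NOT E OR NOT P) forces B = True.
  clause (NOT B OR H OR NOT P) is falsified — backtrack.
So P = False.
  then (P OR S) forces S = True.
  then (B OR NOT E OR NOT S) forces B = True.
Set R = False.
  then (C OR R OR NOT W) forces W = False.
Set V = True.
All clauses satisfied.

E = True, P = False, R = False, V = True, W = False, C = False, H = False, S = True, B = True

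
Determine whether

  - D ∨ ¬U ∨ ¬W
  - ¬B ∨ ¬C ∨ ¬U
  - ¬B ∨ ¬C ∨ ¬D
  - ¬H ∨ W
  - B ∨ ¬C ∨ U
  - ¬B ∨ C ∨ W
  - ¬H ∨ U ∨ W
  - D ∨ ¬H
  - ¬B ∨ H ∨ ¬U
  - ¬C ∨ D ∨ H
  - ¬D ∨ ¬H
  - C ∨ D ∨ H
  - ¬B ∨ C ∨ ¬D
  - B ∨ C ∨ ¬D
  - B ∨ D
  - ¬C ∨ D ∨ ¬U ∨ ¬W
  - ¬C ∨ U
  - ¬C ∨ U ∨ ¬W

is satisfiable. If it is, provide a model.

B: False, H: False, U: True, W: True, C: True, D: True

Set B = False.
  then (B ∨ D) forces D = True.
  then (¬D ∨ ¬H) forces H = False.
  then (B ∨ C ∨ ¬D) forces C = True.
  then (¬C ∨ U) forces U = True.
Set W = True.
All clauses satisfied.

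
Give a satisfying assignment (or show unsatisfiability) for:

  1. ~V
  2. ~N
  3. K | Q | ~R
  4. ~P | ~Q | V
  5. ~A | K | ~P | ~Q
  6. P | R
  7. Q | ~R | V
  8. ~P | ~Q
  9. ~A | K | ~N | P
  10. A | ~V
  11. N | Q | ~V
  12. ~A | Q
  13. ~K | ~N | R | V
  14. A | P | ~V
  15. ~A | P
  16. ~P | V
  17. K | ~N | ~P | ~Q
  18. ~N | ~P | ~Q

Q = True, N = False, V = False, K = False, R = True, P = False, A = False

Unit clause (~V) forces V = False.
Unit clause (~N) forces N = False.
In (~P | V) only ~P is left, so P = False.
In (P | R) only R is left, so R = True.
In (Q | ~R | V) only Q is left, so Q = True.
In (~A | P) only ~A is left, so A = False.
Set K = False.
All clauses satisfied.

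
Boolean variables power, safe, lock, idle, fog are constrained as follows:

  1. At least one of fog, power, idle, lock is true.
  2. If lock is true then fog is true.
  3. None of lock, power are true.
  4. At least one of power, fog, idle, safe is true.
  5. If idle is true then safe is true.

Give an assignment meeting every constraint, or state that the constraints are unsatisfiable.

power = False, safe = True, lock = False, idle = True, fog = True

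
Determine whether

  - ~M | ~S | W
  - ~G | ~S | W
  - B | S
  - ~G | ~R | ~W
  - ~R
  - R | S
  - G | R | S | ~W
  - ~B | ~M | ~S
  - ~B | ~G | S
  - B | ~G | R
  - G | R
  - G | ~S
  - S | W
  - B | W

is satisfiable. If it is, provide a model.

M=F, B=T, R=F, G=T, S=T, W=T

Unit clause (~R) forces R = False.
In (R | S) only S is left, so S = True.
In (G | R) only G is left, so G = True.
In (~G | ~S | W) only W is left, so W = True.
In (B | ~G | R) only B is left, so B = True.
In (~B | ~M | ~S) only ~M is left, so M = False.
All clauses satisfied.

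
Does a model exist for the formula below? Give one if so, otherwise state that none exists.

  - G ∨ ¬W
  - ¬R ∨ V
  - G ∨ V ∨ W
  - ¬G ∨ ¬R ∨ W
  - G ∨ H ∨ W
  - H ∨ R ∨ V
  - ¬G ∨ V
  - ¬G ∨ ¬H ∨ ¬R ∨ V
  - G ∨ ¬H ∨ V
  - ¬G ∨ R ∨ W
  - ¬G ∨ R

R = True, W = True, H = True, G = True, V = True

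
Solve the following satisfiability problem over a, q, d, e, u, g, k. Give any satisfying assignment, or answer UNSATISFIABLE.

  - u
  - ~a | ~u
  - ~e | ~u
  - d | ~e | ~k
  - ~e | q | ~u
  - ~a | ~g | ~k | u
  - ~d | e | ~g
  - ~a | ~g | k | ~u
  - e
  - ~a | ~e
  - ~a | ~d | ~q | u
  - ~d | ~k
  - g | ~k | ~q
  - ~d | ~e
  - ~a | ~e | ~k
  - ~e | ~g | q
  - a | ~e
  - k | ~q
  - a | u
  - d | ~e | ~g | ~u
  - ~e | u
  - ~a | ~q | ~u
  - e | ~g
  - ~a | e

Unsatisfiable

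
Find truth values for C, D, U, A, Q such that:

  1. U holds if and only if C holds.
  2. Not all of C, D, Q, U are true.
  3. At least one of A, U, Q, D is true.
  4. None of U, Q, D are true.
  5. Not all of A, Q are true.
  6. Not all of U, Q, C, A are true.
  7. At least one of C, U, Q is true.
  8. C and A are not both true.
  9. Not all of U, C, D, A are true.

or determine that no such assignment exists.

Case U = True:
  Constraint (4) is violated (U=T) — contradiction.
Case U = False:
  (1) with U=F forces C = False.
  (4) forces Q = False.
  Constraint (7) is violated (C=F, U=F, Q=F) — contradiction.
Both cases fail — unsatisfiable.

Unsatisfiable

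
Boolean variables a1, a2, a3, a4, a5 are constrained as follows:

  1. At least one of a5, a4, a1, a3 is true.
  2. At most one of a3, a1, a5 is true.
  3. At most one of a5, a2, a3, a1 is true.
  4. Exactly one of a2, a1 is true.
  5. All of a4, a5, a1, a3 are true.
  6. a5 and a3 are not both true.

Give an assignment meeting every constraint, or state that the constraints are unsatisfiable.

Case a1 = True:
  (2) with a1=T forces a3 = False.
  Constraint (5) is violated (a3=F) — contradiction.
Case a1 = False:
  Constraint (5) is violated (a1=F) — contradiction.
Both cases fail — unsatisfiable.

Unsatisfiable — no assignment works.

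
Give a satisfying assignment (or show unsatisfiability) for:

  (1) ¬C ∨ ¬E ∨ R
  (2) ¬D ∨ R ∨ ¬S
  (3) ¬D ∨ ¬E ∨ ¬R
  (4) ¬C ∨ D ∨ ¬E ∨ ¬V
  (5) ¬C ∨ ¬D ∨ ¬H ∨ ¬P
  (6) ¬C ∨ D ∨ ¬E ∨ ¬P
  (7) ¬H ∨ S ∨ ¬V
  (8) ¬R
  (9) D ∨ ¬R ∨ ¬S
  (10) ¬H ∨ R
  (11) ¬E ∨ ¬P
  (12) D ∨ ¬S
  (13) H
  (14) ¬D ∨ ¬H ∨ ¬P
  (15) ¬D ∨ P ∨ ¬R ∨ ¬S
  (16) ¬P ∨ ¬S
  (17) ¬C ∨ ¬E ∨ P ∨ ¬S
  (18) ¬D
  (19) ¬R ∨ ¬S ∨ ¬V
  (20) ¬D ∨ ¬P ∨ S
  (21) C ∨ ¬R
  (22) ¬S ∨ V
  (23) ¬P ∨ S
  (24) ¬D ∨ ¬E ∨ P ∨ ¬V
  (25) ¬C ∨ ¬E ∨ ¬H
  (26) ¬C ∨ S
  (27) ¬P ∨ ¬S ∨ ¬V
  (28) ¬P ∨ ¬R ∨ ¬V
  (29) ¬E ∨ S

Unsatisfiable

Case H = True:
  (¬R) forces R = False.
  Clause (¬H ∨ R) is falsified — contradiction.
Case H = False:
  Clause (H) is falsified — contradiction.
Both cases fail, so the formula is unsatisfiable.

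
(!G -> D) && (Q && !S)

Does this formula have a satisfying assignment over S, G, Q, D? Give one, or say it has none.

S: False, G: True, Q: True, D: False

  !G -> D = True
    !G = False
  Q && !S = True
    !S = True
Both conjuncts True, so the formula holds.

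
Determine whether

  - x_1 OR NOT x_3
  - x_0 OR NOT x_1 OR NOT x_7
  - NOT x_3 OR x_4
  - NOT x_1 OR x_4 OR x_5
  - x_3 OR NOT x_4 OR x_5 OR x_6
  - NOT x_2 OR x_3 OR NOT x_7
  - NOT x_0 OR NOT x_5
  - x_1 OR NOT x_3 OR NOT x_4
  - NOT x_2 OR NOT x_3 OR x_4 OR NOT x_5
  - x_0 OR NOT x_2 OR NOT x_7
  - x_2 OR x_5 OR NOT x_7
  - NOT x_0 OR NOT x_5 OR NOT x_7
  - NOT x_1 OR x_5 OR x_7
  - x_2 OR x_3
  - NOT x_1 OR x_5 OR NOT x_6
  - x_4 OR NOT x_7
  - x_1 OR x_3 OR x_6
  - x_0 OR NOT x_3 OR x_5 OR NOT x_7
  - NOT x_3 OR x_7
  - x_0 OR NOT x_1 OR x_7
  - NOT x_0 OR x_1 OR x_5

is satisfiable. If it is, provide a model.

x_0 = True, x_1 = True, x_2 = True, x_3 = True, x_4 = True, x_5 = False, x_6 = False, x_7 = True

Set x_0 = True.
  then (NOT x_0 OR NOT x_5) forces x_5 = False.
  then (NOT x_0 OR x_1 OR x_5) forces x_1 = True.
  then (NOT x_1 OR x_4 OR x_5) forces x_4 = True.
  then (NOT x_1 OR x_5 OR x_7) forces x_7 = True.
  then (NOT x_1 OR x_5 OR NOT x_6) forces x_6 = False.
  then (x_3 OR NOT x_4 OR x_5 OR x_6) forces x_3 = True.
  then (x_2 OR x_5 OR NOT x_7) forces x_2 = True.
All clauses satisfied.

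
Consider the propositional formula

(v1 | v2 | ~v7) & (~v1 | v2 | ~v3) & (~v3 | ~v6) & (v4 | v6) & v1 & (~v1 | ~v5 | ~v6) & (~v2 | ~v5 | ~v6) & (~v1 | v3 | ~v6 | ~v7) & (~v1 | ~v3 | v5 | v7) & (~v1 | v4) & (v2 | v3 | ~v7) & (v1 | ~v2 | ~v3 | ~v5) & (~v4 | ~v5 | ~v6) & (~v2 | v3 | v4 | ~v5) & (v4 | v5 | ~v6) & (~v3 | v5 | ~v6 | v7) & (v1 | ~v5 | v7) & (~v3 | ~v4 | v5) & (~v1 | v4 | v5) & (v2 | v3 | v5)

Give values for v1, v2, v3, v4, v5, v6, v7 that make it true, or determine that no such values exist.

v1 = True; v2 = True; v3 = True; v4 = True; v5 = True; v6 = False; v7 = False

Unit clause (v1) forces v1 = True.
In (~v1 | v4) only v4 is left, so v4 = True.
Set v2 = True.
Set v3 = True.
  then (~v3 | ~v6) forces v6 = False.
  then (~v3 | ~v4 | v5) forces v5 = True.
Set v7 = False.
All clauses satisfied.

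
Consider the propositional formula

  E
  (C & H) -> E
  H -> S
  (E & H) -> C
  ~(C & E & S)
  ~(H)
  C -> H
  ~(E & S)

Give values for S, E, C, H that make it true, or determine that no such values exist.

S: False; E: True; C: False; H: False

Unit clause (E) forces E = True.
Unit clause (~H) forces H = False.
In (~E | ~S) only ~S is left, so S = False.
In (~C | H) only ~C is left, so C = False.
Check each clause:
  (E): E holds.
  (~H): ~H holds.
  (~C | ~E | ~S): ~C holds.
  (C | ~E | ~H): ~H holds.
  (~E | ~S): ~S holds.
  (~C | H): ~C holds.
  (~C | E | ~H): ~C holds.
  (~H | S): ~H holds.
All clauses satisfied.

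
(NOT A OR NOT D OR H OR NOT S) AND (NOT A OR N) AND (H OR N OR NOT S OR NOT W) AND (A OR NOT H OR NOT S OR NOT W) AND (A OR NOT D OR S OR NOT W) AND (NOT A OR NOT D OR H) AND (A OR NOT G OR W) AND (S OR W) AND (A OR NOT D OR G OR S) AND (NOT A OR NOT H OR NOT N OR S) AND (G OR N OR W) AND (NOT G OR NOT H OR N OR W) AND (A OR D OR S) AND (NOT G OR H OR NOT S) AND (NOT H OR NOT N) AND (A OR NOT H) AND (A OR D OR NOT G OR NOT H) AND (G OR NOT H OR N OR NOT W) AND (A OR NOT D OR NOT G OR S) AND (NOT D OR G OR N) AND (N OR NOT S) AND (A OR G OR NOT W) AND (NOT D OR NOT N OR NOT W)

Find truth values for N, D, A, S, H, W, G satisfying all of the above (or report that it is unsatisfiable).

N=T, D=F, A=T, S=T, H=F, W=F, G=F

Set N = True.
  then (NOT H OR NOT N) forces H = False.
Set D = False.
Set A = True.
Set S = True.
  then (NOT G OR H OR NOT S) forces G = False.
Set W = False.
All clauses satisfied.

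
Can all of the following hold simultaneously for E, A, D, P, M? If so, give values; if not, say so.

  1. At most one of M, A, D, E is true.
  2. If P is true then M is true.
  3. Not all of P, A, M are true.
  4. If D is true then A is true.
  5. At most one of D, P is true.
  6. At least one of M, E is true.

E: False; A: False; D: False; P: True; M: True

  (1) {M, A, D, E}: 1 true — at most one ✓
  (2) P=T ⇒ M: T ✓
  (3) {P, A, M}: 2/3 true — not all ✓
  (4) D=F ⇒ A: vacuous ✓
  (5) {D, P}: 1 true — at most one ✓
  (6) {M, E}: 1 true — at least one ✓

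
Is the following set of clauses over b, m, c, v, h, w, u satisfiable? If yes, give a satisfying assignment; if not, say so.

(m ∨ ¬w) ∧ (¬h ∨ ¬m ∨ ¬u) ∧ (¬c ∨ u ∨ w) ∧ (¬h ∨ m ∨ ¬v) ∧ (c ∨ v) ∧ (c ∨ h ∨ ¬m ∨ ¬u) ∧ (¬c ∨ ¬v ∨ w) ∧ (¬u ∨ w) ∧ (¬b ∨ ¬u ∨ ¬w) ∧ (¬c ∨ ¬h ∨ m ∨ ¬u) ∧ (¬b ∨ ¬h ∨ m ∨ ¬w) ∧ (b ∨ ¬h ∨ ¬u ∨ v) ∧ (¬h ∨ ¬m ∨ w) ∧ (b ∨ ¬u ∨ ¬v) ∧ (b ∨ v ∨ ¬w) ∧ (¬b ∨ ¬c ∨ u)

Set b = True.
Set m = True.
Try c = True:
  (¬b ∨ ¬c ∨ u) forces u = True.
  (¬h ∨ ¬m ∨ ¬u) forces h = False.
  (¬u ∨ w) forces w = True.
  clause (¬b ∨ ¬u ∨ ¬w) is falsified — backtrack.
So c = False.
  then (c ∨ v) forces v = True.
Set h = False.
  then (c ∨ h ∨ ¬m ∨ ¬u) forces u = False.
Set w = False.
All clauses satisfied.

b=T, m=T, c=F, v=T, h=F, w=F, u=F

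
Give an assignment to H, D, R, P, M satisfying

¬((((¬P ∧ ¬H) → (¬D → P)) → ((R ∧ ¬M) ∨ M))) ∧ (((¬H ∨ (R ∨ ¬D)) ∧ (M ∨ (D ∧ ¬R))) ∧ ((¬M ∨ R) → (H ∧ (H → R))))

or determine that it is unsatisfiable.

Case M = True: the conjunct ¬((((¬P ∧ ¬H) → (¬D → P)) → ((R ∧ ¬M) ∨ M))) becomes ¬((((¬P ∧ ¬H) → (¬D → P)) → True)) = False.
Case M = False: the formula simplifies to ¬((((¬P ∧ ¬H) → (¬D → P)) → R)) ∧ (((¬H ∨ (R ∨ ¬D)) ∧ (D ∧ ¬R)) ∧ (H ∧ (H → R))).
  H = True: simplifies to ¬R ∧ (((R ∨ ¬D) ∧ (D ∧ ¬R)) ∧ R).
    R = True: the conjunct ¬R is False.
    R = False: the conjunct R is False.
  H = False: the conjunct H is False.
Both cases fail — unsatisfiable.

The formula is unsatisfiable.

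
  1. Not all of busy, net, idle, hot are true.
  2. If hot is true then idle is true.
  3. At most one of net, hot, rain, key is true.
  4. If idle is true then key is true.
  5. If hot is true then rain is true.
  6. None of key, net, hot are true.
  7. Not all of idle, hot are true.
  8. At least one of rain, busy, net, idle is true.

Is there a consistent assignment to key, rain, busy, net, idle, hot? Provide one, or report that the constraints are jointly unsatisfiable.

key: False, rain: True, busy: False, net: False, idle: False, hot: False

  (1) {busy, net, idle, hot}: 0/4 true — not all ✓
  (2) hot=F ⇒ idle: vacuous ✓
  (3) {net, hot, rain, key}: 1 true — at most one ✓
  (4) idle=F ⇒ key: vacuous ✓
  (5) hot=F ⇒ rain: vacuous ✓
  (6) {key, net, hot}: 0 true — none ✓
  (7) {idle, hot}: 0/2 true — not all ✓
  (8) {rain, busy, net, idle}: 1 true — at least one ✓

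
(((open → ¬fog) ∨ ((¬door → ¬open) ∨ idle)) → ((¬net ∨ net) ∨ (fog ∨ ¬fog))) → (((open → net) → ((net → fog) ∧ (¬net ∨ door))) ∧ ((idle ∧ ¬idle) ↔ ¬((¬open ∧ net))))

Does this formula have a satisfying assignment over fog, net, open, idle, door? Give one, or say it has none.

fog=T, net=T, open=F, idle=F, door=T

  (((open → ¬fog) ∨ ((¬door → ¬open) ∨ idle)) → ((¬net ∨ net) ∨ (fog ∨ ¬fog))) → (((open → net) → ((net → fog) ∧ (¬net ∨ door))) ∧ ((idle ∧ ¬idle) ↔ ¬((¬open ∧ net)))) = True
    ((open → ¬fog) ∨ ((¬door → ¬open) ∨ idle)) → ((¬net ∨ net) ∨ (fog ∨ ¬fog)) = True
      (open → ¬fog) ∨ ((¬door → ¬open) ∨ idle) = True
        open → ¬fog = True
          ¬fog = False
        (¬door → ¬open) ∨ idle = True
          ¬door → ¬open = True
            ¬door = False
            ¬open = True
      (¬net ∨ net) ∨ (fog ∨ ¬fog) = True
        ¬net ∨ net = True
          ¬net = False
        fog ∨ ¬fog = True
          ¬fog = False
    ((open → net) → ((net → fog) ∧ (¬net ∨ door))) ∧ ((idle ∧ ¬idle) ↔ ¬((¬open ∧ net))) = True
      (open → net) → ((net → fog) ∧ (¬net ∨ door)) = True
        open → net = True
        (net → fog) ∧ (¬net ∨ door) = True
          net → fog = True
          ¬net ∨ door = True
            ¬net = False
      (idle ∧ ¬idle) ↔ ¬((¬open ∧ net)) = True
        idle ∧ ¬idle = False
          ¬idle = True
        ¬((¬open ∧ net)) = False
          ¬open ∧ net = True
            ¬open = True
The formula evaluates to True.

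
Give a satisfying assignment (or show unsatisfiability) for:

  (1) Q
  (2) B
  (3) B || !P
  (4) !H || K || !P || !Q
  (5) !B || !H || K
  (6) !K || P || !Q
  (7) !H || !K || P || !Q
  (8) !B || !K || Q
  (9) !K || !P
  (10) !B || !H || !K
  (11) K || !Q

Case B = True:
  (Q) forces Q = True.
  (K || !Q) forces K = True.
  (!K || P || !Q) forces P = True.
  Clause (!K || !P) is falsified — contradiction.
Case B = False:
  Clause (B) is falsified — contradiction.
Both cases fail, so the formula is unsatisfiable.

No satisfying assignment exists.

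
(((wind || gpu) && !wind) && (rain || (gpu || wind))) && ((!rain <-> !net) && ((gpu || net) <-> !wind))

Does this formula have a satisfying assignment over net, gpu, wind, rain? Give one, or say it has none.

net = False; gpu = True; wind = False; rain = False

  ((wind || gpu) && !wind) && (rain || (gpu || wind)) = True
    (wind || gpu) && !wind = True
      wind || gpu = True
      !wind = True
    rain || (gpu || wind) = True
      gpu || wind = True
  (!rain <-> !net) && ((gpu || net) <-> !wind) = True
    !rain <-> !net = True
      !rain = True
      !net = True
    (gpu || net) <-> !wind = True
      gpu || net = True
      !wind = True
Both conjuncts True, so the formula holds.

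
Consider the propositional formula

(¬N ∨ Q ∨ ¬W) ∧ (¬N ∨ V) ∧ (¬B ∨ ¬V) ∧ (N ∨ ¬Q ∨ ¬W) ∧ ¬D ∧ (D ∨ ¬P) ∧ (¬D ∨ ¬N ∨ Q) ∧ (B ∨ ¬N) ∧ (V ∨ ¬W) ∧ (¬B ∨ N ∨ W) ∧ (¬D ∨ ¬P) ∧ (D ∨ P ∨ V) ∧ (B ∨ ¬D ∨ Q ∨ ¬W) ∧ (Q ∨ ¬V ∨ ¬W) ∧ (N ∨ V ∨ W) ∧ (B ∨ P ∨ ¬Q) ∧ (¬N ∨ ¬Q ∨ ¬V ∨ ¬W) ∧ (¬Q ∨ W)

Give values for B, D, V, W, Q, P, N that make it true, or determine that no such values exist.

B=F, D=F, V=T, W=F, Q=F, P=F, N=F

Unit clause (¬D) forces D = False.
In (D ∨ ¬P) only ¬P is left, so P = False.
In (D ∨ P ∨ V) only V is left, so V = True.
In (¬B ∨ ¬V) only ¬B is left, so B = False.
In (B ∨ ¬N) only ¬N is left, so N = False.
In (B ∨ P ∨ ¬Q) only ¬Q is left, so Q = False.
In (Q ∨ ¬V ∨ ¬W) only ¬W is left, so W = False.
All clauses satisfied.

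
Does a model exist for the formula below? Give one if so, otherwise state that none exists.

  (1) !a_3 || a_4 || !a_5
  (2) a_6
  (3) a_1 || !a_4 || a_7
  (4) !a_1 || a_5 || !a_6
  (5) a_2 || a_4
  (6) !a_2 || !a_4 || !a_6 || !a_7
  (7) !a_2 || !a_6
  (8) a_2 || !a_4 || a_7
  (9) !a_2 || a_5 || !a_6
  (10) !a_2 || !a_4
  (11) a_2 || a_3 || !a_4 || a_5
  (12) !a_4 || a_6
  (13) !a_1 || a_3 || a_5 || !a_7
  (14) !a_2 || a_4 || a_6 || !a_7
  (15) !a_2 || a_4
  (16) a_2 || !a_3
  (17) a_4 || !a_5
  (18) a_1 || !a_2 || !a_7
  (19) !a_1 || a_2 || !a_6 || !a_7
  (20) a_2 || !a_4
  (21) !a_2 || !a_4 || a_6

Case a_6 = True:
  (!a_2 || !a_6) forces a_2 = False.
  (a_2 || a_4) forces a_4 = True.
  Clause (a_2 || !a_4) is falsified — contradiction.
Case a_6 = False:
  Clause (a_6) is falsified — contradiction.
Both cases fail, so the formula is unsatisfiable.

No satisfying assignment exists.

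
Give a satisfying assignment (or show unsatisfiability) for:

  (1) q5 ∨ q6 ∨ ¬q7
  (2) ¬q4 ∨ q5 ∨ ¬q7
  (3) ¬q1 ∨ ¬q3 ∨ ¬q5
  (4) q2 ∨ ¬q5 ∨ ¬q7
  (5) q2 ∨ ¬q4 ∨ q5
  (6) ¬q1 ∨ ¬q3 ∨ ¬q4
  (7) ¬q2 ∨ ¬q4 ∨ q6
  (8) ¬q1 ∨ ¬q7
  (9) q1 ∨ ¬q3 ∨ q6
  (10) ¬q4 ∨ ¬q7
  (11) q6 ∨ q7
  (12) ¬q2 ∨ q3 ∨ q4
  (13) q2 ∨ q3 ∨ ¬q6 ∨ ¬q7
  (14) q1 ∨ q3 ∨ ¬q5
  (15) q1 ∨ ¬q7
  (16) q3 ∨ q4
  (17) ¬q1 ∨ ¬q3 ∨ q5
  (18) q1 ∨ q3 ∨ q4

q1: False, q2: False, q3: True, q4: False, q5: True, q6: True, q7: False

Set q1 = False.
  then (q1 ∨ ¬q7) forces q7 = False.
  then (q6 ∨ q7) forces q6 = True.
Set q2 = False.
Try q3 = False:
  (q1 ∨ q3 ∨ ¬q5) forces q5 = False.
  (q2 ∨ ¬q4 ∨ q5) forces q4 = False.
  clause (q3 ∨ q4) is falsified — backtrack.
So q3 = True.
Set q4 = False.
Set q5 = True.
All clauses satisfied.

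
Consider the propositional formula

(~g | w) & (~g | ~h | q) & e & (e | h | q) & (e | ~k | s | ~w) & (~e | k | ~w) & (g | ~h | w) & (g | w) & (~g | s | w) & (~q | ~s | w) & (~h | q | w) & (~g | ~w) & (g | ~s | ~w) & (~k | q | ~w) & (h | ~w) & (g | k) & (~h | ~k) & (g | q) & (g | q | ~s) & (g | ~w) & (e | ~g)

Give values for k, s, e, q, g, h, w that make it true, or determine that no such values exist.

Case g = True:
  (~g | w) forces w = True.
  Clause (~g | ~w) is falsified — contradiction.
Case g = False:
  (e) forces e = True.
  (g | w) forces w = True.
  Clause (g | ~w) is falsified — contradiction.
Both cases fail, so the formula is unsatisfiable.

Unsatisfiable — no assignment works.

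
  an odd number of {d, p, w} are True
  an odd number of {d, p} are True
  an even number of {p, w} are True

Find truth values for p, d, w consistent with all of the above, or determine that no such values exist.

p: False; d: True; w: False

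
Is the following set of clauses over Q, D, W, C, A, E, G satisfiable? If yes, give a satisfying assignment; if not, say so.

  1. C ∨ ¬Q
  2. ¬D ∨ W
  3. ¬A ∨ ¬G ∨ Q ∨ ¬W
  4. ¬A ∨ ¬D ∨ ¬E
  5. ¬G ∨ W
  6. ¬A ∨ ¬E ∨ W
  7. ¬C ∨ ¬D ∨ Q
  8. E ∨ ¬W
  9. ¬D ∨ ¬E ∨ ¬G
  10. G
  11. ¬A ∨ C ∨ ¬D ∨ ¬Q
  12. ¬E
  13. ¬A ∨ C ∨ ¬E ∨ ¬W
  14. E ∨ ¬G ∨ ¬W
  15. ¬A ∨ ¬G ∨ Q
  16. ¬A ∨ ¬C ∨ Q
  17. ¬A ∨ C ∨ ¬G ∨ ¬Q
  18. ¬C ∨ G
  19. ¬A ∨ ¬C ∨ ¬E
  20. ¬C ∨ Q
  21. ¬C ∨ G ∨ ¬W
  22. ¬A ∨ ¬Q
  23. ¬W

Case G = True:
  (¬G ∨ W) forces W = True.
  Clause (¬W) is falsified — contradiction.
Case G = False:
  Clause (G) is falsified — contradiction.
Both cases fail, so the formula is unsatisfiable.

Unsatisfiable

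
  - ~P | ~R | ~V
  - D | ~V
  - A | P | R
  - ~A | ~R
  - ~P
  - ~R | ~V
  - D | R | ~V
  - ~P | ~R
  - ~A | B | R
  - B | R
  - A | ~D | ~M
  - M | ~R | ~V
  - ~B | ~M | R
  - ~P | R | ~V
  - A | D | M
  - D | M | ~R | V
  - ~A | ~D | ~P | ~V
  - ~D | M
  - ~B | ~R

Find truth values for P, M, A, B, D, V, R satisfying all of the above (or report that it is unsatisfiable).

Unit clause (~P) forces P = False.
Set M = True.
Try A = True:
  (~A | ~R) forces R = False.
  (~A | B | R) forces B = True.
  clause (~B | ~M | R) is falsified — backtrack.
So A = False.
  then (A | P | R) forces R = True.
  then (~R | ~V) forces V = False.
  then (A | ~D | ~M) forces D = False.
  then (~B | ~R) forces B = False.
All clauses satisfied.

P = False, M = True, A = False, B = False, D = False, V = False, R = True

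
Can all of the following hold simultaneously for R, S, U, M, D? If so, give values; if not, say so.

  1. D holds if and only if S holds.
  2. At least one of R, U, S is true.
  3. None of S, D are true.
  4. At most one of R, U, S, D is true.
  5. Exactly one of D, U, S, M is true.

R = True, S = False, U = False, M = True, D = False

  (1) D=F, S=F — same ✓
  (2) {R, U, S}: 1 true — at least one ✓
  (3) {S, D}: 0 true — none ✓
  (4) {R, U, S, D}: 1 true — at most one ✓
  (5) {D, U, S, M}: 1 true — exactly one ✓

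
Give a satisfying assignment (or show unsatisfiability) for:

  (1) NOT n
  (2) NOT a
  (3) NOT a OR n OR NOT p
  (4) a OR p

Unit clause (NOT n) forces n = False.
Unit clause (NOT a) forces a = False.
In (a OR p) only p is left, so p = True.
All clauses satisfied.

p = True, n = False, a = False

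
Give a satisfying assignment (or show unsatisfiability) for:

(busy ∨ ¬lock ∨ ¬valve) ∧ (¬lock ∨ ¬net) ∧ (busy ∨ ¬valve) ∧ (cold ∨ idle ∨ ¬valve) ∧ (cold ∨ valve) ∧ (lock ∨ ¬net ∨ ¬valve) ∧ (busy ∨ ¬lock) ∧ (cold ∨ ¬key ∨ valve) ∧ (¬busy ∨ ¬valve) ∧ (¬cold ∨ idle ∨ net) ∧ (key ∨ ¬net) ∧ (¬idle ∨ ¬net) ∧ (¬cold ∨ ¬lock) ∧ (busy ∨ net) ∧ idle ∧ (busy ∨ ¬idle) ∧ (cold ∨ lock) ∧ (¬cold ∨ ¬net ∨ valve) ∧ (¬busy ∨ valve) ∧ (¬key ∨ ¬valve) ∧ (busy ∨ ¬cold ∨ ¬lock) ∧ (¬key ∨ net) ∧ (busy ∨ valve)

Case busy = True:
  (¬busy ∨ ¬valve) forces valve = False.
  Clause (¬busy ∨ valve) is falsified — contradiction.
Case busy = False:
  (busy ∨ ¬valve) forces valve = False.
  Clause (busy ∨ valve) is falsified — contradiction.
Both cases fail, so the formula is unsatisfiable.

No satisfying assignment exists.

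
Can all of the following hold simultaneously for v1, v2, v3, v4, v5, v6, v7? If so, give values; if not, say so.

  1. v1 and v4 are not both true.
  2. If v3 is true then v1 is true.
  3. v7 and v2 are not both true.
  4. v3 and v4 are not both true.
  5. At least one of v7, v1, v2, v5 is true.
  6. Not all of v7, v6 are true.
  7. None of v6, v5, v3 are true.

v1 = False, v2 = False, v3 = False, v4 = True, v5 = False, v6 = False, v7 = True

  (1) v1=F, v4=T — not both ✓
  (2) v3=F ⇒ v1: vacuous ✓
  (3) v7=T, v2=F — not both ✓
  (4) v3=F, v4=T — not both ✓
  (5) {v7, v1, v2, v5}: 1 true — at least one ✓
  (6) {v7, v6}: 1/2 true — not all ✓
  (7) {v6, v5, v3}: 0 true — none ✓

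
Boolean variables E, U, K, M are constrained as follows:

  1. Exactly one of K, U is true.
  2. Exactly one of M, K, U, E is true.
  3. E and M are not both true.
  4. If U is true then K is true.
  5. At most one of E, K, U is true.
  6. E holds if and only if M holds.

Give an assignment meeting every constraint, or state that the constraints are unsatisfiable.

E = False; U = False; K = True; M = False

  (1) {K, U}: 1 true — exactly one ✓
  (2) {M, K, U, E}: 1 true — exactly one ✓
  (3) E=F, M=F — not both ✓
  (4) U=F ⇒ K: vacuous ✓
  (5) {E, K, U}: 1 true — at most one ✓
  (6) E=F, M=F — same ✓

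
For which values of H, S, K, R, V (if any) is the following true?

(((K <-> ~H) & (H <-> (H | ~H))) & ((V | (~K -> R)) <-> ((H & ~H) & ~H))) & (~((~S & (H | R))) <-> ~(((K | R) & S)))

H = True, S = True, K = False, R = False, V = False

  ((K <-> ~H) & (H <-> (H | ~H))) & ((V | (~K -> R)) <-> ((H & ~H) & ~H)) = True
    (K <-> ~H) & (H <-> (H | ~H)) = True
      K <-> ~H = True
        ~H = False
      H <-> (H | ~H) = True
        H | ~H = True
          ~H = False
    (V | (~K -> R)) <-> ((H & ~H) & ~H) = True
      V | (~K -> R) = False
        ~K -> R = False
          ~K = True
      (H & ~H) & ~H = False
        H & ~H = False
          ~H = False
        ~H = False
  ~((~S & (H | R))) <-> ~(((K | R) & S)) = True
    ~((~S & (H | R))) = True
      ~S & (H | R) = False
        ~S = False
        H | R = True
    ~(((K | R) & S)) = True
      (K | R) & S = False
        K | R = False
Both conjuncts True, so the formula holds.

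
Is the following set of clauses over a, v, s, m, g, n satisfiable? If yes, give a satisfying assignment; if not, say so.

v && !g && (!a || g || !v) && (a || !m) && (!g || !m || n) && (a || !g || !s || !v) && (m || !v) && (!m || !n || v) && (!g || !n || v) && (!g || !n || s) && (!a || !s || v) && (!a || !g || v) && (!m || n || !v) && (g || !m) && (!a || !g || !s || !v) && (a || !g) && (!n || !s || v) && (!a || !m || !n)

Case v = True:
  (!g) forces g = False.
  (!a || g || !v) forces a = False.
  (a || !m) forces m = False.
  Clause (m || !v) is falsified — contradiction.
Case v = False:
  Clause (v) is falsified — contradiction.
Both cases fail, so the formula is unsatisfiable.

Unsatisfiable — no assignment works.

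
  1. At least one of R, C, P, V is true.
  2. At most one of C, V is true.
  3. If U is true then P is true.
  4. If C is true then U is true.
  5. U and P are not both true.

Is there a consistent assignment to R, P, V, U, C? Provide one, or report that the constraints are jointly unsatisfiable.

R=T, P=F, V=F, U=F, C=F

  (1) {R, C, P, V}: 1 true — at least one ✓
  (2) {C, V}: 0 true — at most one ✓
  (3) U=F ⇒ P: vacuous ✓
  (4) C=F ⇒ U: vacuous ✓
  (5) U=F, P=F — not both ✓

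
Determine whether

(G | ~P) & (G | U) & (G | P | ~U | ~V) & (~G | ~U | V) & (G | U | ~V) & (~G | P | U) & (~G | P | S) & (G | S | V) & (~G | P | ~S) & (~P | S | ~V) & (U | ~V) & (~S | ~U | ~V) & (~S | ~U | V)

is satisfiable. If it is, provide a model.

U=F, G=T, P=T, S=T, V=F

Set U = False.
  then (G | U) forces G = True.
  then (~G | P | U) forces P = True.
  then (U | ~V) forces V = False.
Set S = True.
All clauses satisfied.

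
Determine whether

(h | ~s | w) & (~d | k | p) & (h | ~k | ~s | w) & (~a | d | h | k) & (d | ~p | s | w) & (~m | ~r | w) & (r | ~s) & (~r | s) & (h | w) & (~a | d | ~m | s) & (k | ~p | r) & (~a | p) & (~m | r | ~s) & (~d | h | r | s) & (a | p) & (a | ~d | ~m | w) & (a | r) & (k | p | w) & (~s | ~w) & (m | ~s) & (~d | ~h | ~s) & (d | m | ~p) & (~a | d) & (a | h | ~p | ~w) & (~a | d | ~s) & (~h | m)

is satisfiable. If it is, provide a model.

Set h = True.
  then (~h | m) forces m = True.
Try p = False:
  (~a | p) forces a = False.
  clause (a | p) is falsified — backtrack.
So p = True.
Set s = False.
  then (~r | s) forces r = False.
  then (k | ~p | r) forces k = True.
  then (a | r) forces a = True.
  then (~a | d) forces d = True.
Set w = False.
All clauses satisfied.

h = True, p = True, s = False, k = True, w = False, d = True, m = True, r = False, a = True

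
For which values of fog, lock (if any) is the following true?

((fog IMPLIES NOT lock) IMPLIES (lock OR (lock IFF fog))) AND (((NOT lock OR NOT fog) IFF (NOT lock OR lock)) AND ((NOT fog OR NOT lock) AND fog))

Case lock = True: the formula simplifies to NOT fog AND (NOT fog AND fog).
  fog = True: the conjunct NOT fog is False.
  fog = False: the conjunct fog is False.
Case lock = False: the formula simplifies to NOT fog AND fog.
  fog = True: the conjunct NOT fog is False.
  fog = False: the conjunct fog is False.
Both cases fail — unsatisfiable.

Unsatisfiable — no assignment works.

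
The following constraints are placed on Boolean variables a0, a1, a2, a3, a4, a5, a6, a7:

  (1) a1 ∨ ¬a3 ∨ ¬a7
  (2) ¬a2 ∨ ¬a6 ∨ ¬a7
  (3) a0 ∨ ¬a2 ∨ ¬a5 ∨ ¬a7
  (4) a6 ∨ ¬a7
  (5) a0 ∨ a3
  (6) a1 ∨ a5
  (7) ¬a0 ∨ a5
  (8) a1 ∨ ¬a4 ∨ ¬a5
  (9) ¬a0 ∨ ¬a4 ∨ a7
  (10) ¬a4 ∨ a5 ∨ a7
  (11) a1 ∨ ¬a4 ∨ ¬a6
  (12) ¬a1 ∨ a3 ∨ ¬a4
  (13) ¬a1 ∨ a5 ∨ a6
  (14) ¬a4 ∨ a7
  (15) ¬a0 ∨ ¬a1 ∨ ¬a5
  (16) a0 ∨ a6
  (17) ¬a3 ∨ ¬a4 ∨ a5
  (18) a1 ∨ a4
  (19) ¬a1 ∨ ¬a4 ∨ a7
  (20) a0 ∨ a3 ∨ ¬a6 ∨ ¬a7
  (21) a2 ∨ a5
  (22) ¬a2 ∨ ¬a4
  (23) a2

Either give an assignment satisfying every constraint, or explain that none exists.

a0: False; a1: True; a2: True; a3: True; a4: False; a5: False; a6: True; a7: False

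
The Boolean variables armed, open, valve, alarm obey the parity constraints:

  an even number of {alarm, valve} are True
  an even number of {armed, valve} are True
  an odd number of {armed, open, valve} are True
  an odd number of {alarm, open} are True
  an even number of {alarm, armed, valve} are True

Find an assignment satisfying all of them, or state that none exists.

armed=F, open=T, valve=F, alarm=F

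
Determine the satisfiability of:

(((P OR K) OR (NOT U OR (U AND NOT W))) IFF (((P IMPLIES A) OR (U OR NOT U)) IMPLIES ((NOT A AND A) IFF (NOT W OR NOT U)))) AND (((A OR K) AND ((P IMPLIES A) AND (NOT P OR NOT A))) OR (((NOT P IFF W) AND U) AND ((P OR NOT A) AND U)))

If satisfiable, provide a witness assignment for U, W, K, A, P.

U=T, W=T, K=T, A=F, P=F

  ((P OR K) OR (NOT U OR (U AND NOT W))) IFF (((P IMPLIES A) OR (U OR NOT U)) IMPLIES ((NOT A AND A) IFF (NOT W OR NOT U))) = True
    (P OR K) OR (NOT U OR (U AND NOT W)) = True
      P OR K = True
      NOT U OR (U AND NOT W) = False
        NOT U = False
        U AND NOT W = False
          NOT W = False
    ((P IMPLIES A) OR (U OR NOT U)) IMPLIES ((NOT A AND A) IFF (NOT W OR NOT U)) = True
      (P IMPLIES A) OR (U OR NOT U) = True
        P IMPLIES A = True
        U OR NOT U = True
          NOT U = False
      (NOT A AND A) IFF (NOT W OR NOT U) = True
        NOT A AND A = False
          NOT A = True
        NOT W OR NOT U = False
          NOT W = False
          NOT U = False
  ((A OR K) AND ((P IMPLIES A) AND (NOT P OR NOT A))) OR (((NOT P IFF W) AND U) AND ((P OR NOT A) AND U)) = True
    (A OR K) AND ((P IMPLIES A) AND (NOT P OR NOT A)) = True
      A OR K = True
      (P IMPLIES A) AND (NOT P OR NOT A) = True
        P IMPLIES A = True
        NOT P OR NOT A = True
          NOT P = True
          NOT A = True
    ((NOT P IFF W) AND U) AND ((P OR NOT A) AND U) = True
      (NOT P IFF W) AND U = True
        NOT P IFF W = True
          NOT P = True
      (P OR NOT A) AND U = True
        P OR NOT A = True
          NOT A = True
Both conjuncts True, so the formula holds.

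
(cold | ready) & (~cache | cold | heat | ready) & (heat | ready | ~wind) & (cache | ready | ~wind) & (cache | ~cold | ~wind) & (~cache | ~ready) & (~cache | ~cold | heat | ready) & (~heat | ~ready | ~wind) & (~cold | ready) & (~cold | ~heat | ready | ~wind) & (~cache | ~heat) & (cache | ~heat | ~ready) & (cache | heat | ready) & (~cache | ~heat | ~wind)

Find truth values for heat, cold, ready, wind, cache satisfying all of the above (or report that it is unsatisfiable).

heat=F, cold=F, ready=T, wind=F, cache=F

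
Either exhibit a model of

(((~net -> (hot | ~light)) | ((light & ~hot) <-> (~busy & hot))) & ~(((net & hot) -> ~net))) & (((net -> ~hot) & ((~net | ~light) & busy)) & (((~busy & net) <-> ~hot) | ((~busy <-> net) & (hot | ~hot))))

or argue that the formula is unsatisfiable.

Case net = True: the formula simplifies to ~(~hot) & ((~hot & (~light & busy)) & ((~busy <-> ~hot) | (~busy & (hot | ~hot)))).
  hot = True: the conjunct ~hot is False.
  hot = False: the conjunct ~(~hot) becomes ~(~False) = False.
Case net = False: the conjunct ~(((net & hot) -> ~net)) becomes ~((False -> True)) = False.
Both cases fail — unsatisfiable.

Unsatisfiable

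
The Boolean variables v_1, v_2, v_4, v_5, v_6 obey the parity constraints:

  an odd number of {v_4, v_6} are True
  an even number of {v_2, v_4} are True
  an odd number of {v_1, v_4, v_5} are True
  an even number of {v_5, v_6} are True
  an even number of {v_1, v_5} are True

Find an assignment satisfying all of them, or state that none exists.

v_1 = False, v_2 = True, v_4 = True, v_5 = False, v_6 = False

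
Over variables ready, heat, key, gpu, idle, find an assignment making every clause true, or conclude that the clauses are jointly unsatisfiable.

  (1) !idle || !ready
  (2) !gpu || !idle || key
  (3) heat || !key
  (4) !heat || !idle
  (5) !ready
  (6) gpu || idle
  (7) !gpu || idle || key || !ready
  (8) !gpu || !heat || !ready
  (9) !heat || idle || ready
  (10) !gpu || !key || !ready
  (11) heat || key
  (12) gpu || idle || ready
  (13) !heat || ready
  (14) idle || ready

Unsatisfiable

Case ready = True:
  Clause (!ready) is falsified — contradiction.
Case ready = False:
  (!heat || ready) forces heat = False.
  (heat || !key) forces key = False.
  Clause (heat || key) is falsified — contradiction.
Both cases fail, so the formula is unsatisfiable.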